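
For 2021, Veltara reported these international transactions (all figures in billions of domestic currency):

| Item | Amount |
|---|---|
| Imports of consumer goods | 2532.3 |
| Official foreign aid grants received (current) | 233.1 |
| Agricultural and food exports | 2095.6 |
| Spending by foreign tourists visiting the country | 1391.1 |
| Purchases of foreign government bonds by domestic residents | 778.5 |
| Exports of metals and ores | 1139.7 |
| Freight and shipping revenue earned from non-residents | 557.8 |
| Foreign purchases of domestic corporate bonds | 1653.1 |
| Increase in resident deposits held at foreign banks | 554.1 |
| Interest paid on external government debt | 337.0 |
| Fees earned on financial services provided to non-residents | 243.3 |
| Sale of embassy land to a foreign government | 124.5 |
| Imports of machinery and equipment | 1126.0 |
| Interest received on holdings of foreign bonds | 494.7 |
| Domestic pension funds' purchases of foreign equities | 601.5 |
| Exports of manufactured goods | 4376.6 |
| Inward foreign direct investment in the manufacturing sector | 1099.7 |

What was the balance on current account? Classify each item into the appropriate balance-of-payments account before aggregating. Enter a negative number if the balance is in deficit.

6536.6

Goods: -1126.0 + 2095.6 + 4376.6 - 2532.3 + 1139.7 = 3953.6
Services: 243.3 + 557.8 + 1391.1 = 2192.2
Primary income: 494.7 - 337.0 = 157.7
Secondary income: 233.1
Current account = 3953.6 + 2192.2 + 157.7 + 233.1 = 6536.6
(Excluded from the current account — financial account: purchases of foreign government bonds by domestic residents 778.5, foreign purchases of domestic corporate bonds 1653.1, increase in resident deposits held at foreign banks 554.1, domestic pension funds' purchases of foreign equities 601.5, inward foreign direct investment in the manufacturing sector 1099.7; capital account: sale of embassy land to a foreign government 124.5.)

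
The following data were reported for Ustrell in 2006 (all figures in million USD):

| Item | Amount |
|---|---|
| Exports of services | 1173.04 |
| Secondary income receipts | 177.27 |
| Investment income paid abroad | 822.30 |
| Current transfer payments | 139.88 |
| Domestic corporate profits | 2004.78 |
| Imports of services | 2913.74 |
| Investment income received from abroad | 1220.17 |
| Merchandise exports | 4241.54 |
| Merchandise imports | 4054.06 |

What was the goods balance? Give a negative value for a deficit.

Goods balance = 4241.54 - 4054.06 = 187.48

187.48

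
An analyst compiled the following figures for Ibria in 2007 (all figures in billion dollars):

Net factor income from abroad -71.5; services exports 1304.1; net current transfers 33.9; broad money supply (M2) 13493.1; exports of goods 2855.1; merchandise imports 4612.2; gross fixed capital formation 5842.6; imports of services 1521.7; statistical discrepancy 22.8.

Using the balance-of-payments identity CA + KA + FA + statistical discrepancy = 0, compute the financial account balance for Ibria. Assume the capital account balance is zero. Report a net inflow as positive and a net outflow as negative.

Goods balance = 2855.1 - 4612.2 = -1757.1
Services balance = 1304.1 - 1521.7 = -217.6
Trade balance (goods + services) = -1757.1 + (-217.6) = -1974.7
Net primary income = -71.5
Net secondary income = 33.9
Current account = -1974.7 + (-71.5) + 33.9 = -2012.3
Financial account = -(-2012.3 + 22.8) = 1989.5

1989.5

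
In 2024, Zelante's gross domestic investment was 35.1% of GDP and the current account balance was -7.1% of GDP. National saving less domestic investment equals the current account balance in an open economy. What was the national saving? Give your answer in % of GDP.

S = I + CA = 35.1 + (-7.1) = 28.0

28.0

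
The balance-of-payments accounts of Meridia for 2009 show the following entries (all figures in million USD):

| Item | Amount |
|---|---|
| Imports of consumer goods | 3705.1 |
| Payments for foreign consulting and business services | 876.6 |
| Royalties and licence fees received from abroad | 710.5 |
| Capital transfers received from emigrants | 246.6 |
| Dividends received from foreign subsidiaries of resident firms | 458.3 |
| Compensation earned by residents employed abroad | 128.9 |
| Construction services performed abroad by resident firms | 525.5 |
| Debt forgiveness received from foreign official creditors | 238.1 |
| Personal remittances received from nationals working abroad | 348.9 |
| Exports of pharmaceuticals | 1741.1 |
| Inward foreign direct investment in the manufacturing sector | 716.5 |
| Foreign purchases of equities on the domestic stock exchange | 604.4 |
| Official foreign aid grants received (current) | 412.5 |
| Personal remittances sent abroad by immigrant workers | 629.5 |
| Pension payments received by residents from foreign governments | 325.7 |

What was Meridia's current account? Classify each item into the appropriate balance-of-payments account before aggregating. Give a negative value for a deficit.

Goods: 1741.1 - 3705.1 = -1964.0
Services: 710.5 + 525.5 - 876.6 = 359.4
Primary income: 128.9 + 458.3 = 587.2
Secondary income: 412.5 - 629.5 + 325.7 + 348.9 = 457.6
Current account = (-1964.0) + 359.4 + 587.2 + 457.6 = -559.8
(Excluded from the current account — capital account: capital transfers received from emigrants 246.6, debt forgiveness received from foreign official creditors 238.1; financial account: inward foreign direct investment in the manufacturing sector 716.5, foreign purchases of equities on the domestic stock exchange 604.4.)

-559.8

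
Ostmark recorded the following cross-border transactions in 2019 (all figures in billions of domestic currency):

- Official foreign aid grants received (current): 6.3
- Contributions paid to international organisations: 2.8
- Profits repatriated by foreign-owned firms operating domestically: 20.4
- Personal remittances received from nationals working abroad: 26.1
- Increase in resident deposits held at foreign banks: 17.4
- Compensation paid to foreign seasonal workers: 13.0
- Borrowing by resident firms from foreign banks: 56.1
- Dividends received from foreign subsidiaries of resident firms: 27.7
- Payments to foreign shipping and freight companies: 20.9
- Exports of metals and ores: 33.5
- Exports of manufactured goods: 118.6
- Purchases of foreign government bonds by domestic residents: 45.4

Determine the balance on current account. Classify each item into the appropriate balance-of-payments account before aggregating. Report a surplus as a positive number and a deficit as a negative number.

Goods: 118.6 + 33.5 = 152.1
Services: -20.9
Primary income: 27.7 - 13.0 - 20.4 = -5.7
Secondary income: 6.3 - 2.8 + 26.1 = 29.6
Current account = 152.1 + (-20.9) + (-5.7) + 29.6 = 155.1
(Excluded from the current account — financial account: increase in resident deposits held at foreign banks 17.4, borrowing by resident firms from foreign banks 56.1, purchases of foreign government bonds by domestic residents 45.4.)

155.1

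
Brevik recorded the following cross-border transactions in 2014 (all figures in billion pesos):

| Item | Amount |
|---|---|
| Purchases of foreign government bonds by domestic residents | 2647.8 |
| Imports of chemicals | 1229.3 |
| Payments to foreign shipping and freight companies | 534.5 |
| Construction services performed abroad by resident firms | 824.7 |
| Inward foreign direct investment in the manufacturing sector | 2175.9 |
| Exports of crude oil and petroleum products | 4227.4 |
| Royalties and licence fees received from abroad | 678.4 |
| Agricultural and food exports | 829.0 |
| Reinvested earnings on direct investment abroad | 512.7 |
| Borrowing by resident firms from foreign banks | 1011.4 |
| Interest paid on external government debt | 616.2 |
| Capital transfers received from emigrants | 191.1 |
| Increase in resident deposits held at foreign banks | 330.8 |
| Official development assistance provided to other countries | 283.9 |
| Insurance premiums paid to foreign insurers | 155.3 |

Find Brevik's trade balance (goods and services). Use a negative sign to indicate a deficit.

Goods: 4227.4 + 829.0 - 1229.3 = 3827.1
Services: -155.3 + 824.7 + 678.4 - 534.5 = 813.3
Trade balance = 3827.1 + 813.3 = 4640.4
(Excluded from the trade balance — financial account: purchases of foreign government bonds by domestic residents 2647.8, inward foreign direct investment in the manufacturing sector 2175.9, borrowing by resident firms from foreign banks 1011.4, increase in resident deposits held at foreign banks 330.8; primary income: reinvested earnings on direct investment abroad 512.7, interest paid on external government debt 616.2; capital account: capital transfers received from emigrants 191.1; secondary income: official development assistance provided to other countries 283.9.)

4640.4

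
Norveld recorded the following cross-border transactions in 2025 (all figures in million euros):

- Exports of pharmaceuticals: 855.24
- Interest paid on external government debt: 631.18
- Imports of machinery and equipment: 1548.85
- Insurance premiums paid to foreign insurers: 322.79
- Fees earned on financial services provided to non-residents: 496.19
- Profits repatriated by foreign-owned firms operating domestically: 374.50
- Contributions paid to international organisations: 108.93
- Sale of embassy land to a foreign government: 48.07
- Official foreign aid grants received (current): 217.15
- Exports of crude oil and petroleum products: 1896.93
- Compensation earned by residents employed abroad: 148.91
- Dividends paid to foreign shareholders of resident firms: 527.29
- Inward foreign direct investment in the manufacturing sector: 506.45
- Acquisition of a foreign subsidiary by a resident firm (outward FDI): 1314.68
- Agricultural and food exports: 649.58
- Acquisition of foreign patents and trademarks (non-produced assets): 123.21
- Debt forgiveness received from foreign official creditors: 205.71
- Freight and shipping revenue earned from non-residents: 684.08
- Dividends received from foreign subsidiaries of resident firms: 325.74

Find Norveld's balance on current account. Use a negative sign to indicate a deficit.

1760.28

Goods: 1896.93 + 855.24 - 1548.85 + 649.58 = 1852.90
Services: -322.79 + 496.19 + 684.08 = 857.48
Primary income: -631.18 + 148.91 - 527.29 + 325.74 - 374.50 = -1058.32
Secondary income: 217.15 - 108.93 = 108.22
Current account = 1852.90 + 857.48 + (-1058.32) + 108.22 = 1760.28
(Excluded from the current account — capital account: sale of embassy land to a foreign government 48.07, acquisition of foreign patents and trademarks (non-produced assets) 123.21, debt forgiveness received from foreign official creditors 205.71; financial account: inward foreign direct investment in the manufacturing sector 506.45, acquisition of a foreign subsidiary by a resident firm (outward FDI) 1314.68.)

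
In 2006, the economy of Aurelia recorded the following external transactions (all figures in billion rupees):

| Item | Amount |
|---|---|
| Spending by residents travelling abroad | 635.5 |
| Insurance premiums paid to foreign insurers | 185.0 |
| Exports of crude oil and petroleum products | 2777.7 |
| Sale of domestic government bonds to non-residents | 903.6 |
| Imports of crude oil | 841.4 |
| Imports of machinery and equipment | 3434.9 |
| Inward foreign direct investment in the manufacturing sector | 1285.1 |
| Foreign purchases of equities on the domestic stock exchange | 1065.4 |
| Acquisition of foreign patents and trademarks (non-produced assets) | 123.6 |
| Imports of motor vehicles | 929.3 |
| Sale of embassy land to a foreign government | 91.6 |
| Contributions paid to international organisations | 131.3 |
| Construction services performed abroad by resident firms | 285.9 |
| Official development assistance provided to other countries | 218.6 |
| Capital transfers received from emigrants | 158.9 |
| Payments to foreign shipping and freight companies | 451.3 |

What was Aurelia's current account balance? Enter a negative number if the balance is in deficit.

Goods: 2777.7 - 841.4 - 929.3 - 3434.9 = -2427.9
Services: -451.3 - 185.0 + 285.9 - 635.5 = -985.9
Secondary income: -131.3 - 218.6 = -349.9
Current account = (-2427.9) + (-985.9) + (-349.9) = -3763.7
(Excluded from the current account — financial account: sale of domestic government bonds to non-residents 903.6, inward foreign direct investment in the manufacturing sector 1285.1, foreign purchases of equities on the domestic stock exchange 1065.4; capital account: acquisition of foreign patents and trademarks (non-produced assets) 123.6, sale of embassy land to a foreign government 91.6, capital transfers received from emigrants 158.9.)

-3763.7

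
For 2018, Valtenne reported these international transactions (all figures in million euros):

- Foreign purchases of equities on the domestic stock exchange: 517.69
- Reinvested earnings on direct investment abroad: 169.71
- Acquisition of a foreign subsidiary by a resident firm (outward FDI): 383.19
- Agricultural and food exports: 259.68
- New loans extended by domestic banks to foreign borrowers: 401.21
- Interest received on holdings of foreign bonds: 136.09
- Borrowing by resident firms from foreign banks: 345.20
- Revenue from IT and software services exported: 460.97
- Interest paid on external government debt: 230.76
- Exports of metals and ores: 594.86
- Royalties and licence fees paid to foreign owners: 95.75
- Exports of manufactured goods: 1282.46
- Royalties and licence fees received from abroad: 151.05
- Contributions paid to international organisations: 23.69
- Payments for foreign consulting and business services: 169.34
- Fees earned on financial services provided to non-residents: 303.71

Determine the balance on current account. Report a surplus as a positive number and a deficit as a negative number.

Goods: 259.68 + 594.86 + 1282.46 = 2137.00
Services: 303.71 + 151.05 - 169.34 - 95.75 + 460.97 = 650.64
Primary income: 136.09 + 169.71 - 230.76 = 75.04
Secondary income: -23.69
Current account = 2137.00 + 650.64 + 75.04 + (-23.69) = 2838.99
(Excluded from the current account — financial account: foreign purchases of equities on the domestic stock exchange 517.69, acquisition of a foreign subsidiary by a resident firm (outward FDI) 383.19, new loans extended by domestic banks to foreign borrowers 401.21, borrowing by resident firms from foreign banks 345.20.)

2838.99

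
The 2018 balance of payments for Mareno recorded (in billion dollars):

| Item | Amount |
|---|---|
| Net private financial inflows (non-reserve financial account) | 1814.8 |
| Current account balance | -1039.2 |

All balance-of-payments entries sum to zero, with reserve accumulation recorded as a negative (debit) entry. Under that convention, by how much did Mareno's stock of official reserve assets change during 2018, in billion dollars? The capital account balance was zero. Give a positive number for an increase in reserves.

775.6

Official reserve transactions balance = -((-1039.2) + 1814.8) = -775.6
An accumulation of reserves is recorded as a debit (negative entry), so the change in the stock of reserves is the negative of that balance.
Change in official reserves = -(-775.6) = 775.6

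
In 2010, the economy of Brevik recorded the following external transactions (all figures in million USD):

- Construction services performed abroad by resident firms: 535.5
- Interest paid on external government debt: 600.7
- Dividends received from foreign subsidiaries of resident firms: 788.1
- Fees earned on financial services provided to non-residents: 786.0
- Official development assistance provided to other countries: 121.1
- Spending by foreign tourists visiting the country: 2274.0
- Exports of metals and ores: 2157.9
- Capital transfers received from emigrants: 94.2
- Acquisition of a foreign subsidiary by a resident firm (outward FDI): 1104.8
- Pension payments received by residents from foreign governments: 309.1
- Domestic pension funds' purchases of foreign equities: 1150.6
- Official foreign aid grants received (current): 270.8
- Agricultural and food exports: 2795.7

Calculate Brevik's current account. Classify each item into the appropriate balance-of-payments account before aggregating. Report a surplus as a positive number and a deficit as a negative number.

9195.3

Goods: 2795.7 + 2157.9 = 4953.6
Services: 535.5 + 786.0 + 2274.0 = 3595.5
Primary income: -600.7 + 788.1 = 187.4
Secondary income: -121.1 + 309.1 + 270.8 = 458.8
Current account = 4953.6 + 3595.5 + 187.4 + 458.8 = 9195.3
(Excluded from the current account — capital account: capital transfers received from emigrants 94.2; financial account: acquisition of a foreign subsidiary by a resident firm (outward FDI) 1104.8, domestic pension funds' purchases of foreign equities 1150.6.)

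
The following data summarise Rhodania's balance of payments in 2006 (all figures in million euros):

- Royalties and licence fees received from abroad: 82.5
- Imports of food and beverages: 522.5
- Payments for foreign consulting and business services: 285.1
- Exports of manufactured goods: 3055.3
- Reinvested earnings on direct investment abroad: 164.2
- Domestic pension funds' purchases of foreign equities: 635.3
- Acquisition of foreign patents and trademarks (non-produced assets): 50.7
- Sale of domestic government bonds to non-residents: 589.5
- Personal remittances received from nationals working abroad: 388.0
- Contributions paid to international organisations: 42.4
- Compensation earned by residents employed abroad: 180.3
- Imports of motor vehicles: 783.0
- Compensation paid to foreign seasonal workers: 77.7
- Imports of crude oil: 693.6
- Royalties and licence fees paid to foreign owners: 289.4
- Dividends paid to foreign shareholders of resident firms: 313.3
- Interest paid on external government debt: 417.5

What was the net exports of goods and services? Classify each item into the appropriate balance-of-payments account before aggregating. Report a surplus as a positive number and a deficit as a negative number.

Goods: 3055.3 - 783.0 - 693.6 - 522.5 = 1056.2
Services: -285.1 + 82.5 - 289.4 = -492.0
Trade balance = 1056.2 + (-492.0) = 564.2
(Excluded from the trade balance — primary income: reinvested earnings on direct investment abroad 164.2, compensation earned by residents employed abroad 180.3, compensation paid to foreign seasonal workers 77.7, dividends paid to foreign shareholders of resident firms 313.3, interest paid on external government debt 417.5; financial account: domestic pension funds' purchases of foreign equities 635.3, sale of domestic government bonds to non-residents 589.5; capital account: acquisition of foreign patents and trademarks (non-produced assets) 50.7; secondary income: personal remittances received from nationals working abroad 388.0, contributions paid to international organisations 42.4.)

564.2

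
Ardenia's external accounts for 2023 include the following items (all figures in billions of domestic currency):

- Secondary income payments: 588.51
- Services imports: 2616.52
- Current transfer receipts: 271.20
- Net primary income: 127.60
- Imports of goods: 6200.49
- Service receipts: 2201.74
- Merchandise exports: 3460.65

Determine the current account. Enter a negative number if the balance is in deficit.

Goods balance = 3460.65 - 6200.49 = -2739.84
Services balance = 2201.74 - 2616.52 = -414.78
Trade balance (goods + services) = -2739.84 + (-414.78) = -3154.62
Net primary income = 127.60
Net secondary income = 271.20 - 588.51 = -317.31
Current account = -3154.62 + 127.60 + (-317.31) = -3344.33

-3344.33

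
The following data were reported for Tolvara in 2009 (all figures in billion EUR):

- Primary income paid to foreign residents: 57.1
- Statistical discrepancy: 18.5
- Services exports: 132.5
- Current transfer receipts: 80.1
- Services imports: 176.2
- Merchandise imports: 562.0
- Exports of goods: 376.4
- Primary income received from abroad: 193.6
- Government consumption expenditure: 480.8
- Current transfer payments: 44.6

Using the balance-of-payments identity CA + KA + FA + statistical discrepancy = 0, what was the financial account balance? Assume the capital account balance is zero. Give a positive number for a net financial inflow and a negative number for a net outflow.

Goods balance = 376.4 - 562.0 = -185.6
Services balance = 132.5 - 176.2 = -43.7
Trade balance (goods + services) = -185.6 + (-43.7) = -229.3
Net primary income = 193.6 - 57.1 = 136.5
Net secondary income = 80.1 - 44.6 = 35.5
Current account = -229.3 + 136.5 + 35.5 = -57.3
Financial account = -(-57.3 + 18.5) = 38.8

38.8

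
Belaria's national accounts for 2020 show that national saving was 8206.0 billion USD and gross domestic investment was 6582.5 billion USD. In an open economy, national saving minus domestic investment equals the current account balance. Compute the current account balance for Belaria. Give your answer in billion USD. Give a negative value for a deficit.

1623.5

S - I = CA (net lending to the rest of the world).
CA = S - I = 8206.0 - 6582.5 = 1623.5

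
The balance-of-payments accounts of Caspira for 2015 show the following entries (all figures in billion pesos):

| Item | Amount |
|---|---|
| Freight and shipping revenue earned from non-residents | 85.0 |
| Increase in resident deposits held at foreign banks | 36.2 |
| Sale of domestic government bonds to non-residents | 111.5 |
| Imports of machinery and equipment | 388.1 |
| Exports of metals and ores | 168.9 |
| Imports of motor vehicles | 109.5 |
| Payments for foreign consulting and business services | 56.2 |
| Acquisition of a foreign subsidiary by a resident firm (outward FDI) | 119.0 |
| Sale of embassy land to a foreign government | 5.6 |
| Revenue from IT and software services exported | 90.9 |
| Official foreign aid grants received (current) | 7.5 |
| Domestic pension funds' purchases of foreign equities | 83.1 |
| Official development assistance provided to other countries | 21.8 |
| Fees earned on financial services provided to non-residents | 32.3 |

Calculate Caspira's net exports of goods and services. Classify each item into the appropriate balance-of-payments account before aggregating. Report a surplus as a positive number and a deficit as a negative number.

Goods: 168.9 - 109.5 - 388.1 = -328.7
Services: 90.9 + 85.0 - 56.2 + 32.3 = 152.0
Trade balance = -328.7 + 152.0 = -176.7
(Excluded from the trade balance — financial account: increase in resident deposits held at foreign banks 36.2, sale of domestic government bonds to non-residents 111.5, acquisition of a foreign subsidiary by a resident firm (outward FDI) 119.0, domestic pension funds' purchases of foreign equities 83.1; capital account: sale of embassy land to a foreign government 5.6; secondary income: official foreign aid grants received (current) 7.5, official development assistance provided to other countries 21.8.)

-176.7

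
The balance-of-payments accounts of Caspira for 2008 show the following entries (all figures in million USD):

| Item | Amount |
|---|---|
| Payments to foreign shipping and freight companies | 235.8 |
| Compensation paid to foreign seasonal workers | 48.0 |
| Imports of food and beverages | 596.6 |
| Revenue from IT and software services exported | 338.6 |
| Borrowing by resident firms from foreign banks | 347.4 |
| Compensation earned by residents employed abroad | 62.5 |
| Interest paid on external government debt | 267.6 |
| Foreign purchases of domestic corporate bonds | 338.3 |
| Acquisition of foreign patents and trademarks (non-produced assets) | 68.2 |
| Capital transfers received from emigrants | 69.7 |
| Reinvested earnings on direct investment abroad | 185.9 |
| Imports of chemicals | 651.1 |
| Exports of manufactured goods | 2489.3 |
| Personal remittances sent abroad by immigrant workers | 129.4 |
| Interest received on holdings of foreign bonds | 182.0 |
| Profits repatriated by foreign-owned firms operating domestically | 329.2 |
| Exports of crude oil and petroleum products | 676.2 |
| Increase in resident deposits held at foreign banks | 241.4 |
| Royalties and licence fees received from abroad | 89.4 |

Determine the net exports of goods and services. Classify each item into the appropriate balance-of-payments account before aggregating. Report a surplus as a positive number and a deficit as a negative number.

2110.0

Goods: -596.6 + 676.2 - 651.1 + 2489.3 = 1917.8
Services: -235.8 + 338.6 + 89.4 = 192.2
Trade balance = 1917.8 + 192.2 = 2110.0
(Excluded from the trade balance — primary income: compensation paid to foreign seasonal workers 48.0, compensation earned by residents employed abroad 62.5, interest paid on external government debt 267.6, reinvested earnings on direct investment abroad 185.9, interest received on holdings of foreign bonds 182.0, profits repatriated by foreign-owned firms operating domestically 329.2; financial account: borrowing by resident firms from foreign banks 347.4, foreign purchases of domestic corporate bonds 338.3, increase in resident deposits held at foreign banks 241.4; capital account: acquisition of foreign patents and trademarks (non-produced assets) 68.2, capital transfers received from emigrants 69.7; secondary income: personal remittances sent abroad by immigrant workers 129.4.)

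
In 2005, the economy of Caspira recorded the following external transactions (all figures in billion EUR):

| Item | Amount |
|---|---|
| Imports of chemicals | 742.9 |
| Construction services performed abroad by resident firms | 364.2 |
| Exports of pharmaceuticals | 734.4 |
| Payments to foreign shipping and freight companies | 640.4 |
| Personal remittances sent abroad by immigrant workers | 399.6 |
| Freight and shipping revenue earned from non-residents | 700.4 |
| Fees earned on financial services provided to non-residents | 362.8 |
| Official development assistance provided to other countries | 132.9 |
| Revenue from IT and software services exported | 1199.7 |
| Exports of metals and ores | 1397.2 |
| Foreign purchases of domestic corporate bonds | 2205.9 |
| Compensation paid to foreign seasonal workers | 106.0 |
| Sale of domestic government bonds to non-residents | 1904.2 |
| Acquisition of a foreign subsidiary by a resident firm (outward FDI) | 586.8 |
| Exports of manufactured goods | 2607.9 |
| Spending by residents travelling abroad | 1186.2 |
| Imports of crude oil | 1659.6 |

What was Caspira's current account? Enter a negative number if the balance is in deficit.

2499.0

Goods: -742.9 + 2607.9 + 1397.2 - 1659.6 + 734.4 = 2337.0
Services: 362.8 - 640.4 + 1199.7 - 1186.2 + 364.2 + 700.4 = 800.5
Primary income: -106.0
Secondary income: -132.9 - 399.6 = -532.5
Current account = 2337.0 + 800.5 + (-106.0) + (-532.5) = 2499.0
(Excluded from the current account — financial account: foreign purchases of domestic corporate bonds 2205.9, sale of domestic government bonds to non-residents 1904.2, acquisition of a foreign subsidiary by a resident firm (outward FDI) 586.8.)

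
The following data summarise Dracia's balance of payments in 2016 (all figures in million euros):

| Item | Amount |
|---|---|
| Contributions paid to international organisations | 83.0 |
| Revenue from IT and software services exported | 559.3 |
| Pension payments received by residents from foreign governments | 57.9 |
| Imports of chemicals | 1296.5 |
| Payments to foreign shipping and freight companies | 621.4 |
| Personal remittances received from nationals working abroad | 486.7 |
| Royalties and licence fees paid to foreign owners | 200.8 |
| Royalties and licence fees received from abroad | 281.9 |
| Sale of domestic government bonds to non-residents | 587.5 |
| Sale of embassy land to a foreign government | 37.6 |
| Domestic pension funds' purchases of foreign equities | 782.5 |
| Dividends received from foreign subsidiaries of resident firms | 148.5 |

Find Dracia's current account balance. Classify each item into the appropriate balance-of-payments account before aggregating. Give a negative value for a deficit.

-667.4

Goods: -1296.5
Services: -621.4 + 559.3 + 281.9 - 200.8 = 19.0
Primary income: 148.5
Secondary income: 57.9 - 83.0 + 486.7 = 461.6
Current account = (-1296.5) + 19.0 + 148.5 + 461.6 = -667.4
(Excluded from the current account — financial account: sale of domestic government bonds to non-residents 587.5, domestic pension funds' purchases of foreign equities 782.5; capital account: sale of embassy land to a foreign government 37.6.)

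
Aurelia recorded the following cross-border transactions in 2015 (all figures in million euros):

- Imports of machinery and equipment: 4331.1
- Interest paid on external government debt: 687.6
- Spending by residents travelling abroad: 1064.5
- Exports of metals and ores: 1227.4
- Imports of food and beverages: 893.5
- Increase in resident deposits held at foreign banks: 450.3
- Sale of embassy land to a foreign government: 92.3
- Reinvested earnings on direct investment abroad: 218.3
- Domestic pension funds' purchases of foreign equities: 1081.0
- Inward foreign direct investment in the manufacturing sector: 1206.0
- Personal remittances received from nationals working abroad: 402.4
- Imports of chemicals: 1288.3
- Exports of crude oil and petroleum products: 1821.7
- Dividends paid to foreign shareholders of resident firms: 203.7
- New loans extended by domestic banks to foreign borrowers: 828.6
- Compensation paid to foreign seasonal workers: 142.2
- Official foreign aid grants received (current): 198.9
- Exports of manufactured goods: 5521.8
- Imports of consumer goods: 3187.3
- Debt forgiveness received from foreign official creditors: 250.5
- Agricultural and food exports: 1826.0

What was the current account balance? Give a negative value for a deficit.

Goods: 1227.4 - 1288.3 - 3187.3 + 1821.7 + 5521.8 + 1826.0 - 893.5 - 4331.1 = 696.7
Services: -1064.5
Primary income: 218.3 - 142.2 - 203.7 - 687.6 = -815.2
Secondary income: 198.9 + 402.4 = 601.3
Current account = 696.7 + (-1064.5) + (-815.2) + 601.3 = -581.7
(Excluded from the current account — financial account: increase in resident deposits held at foreign banks 450.3, domestic pension funds' purchases of foreign equities 1081.0, inward foreign direct investment in the manufacturing sector 1206.0, new loans extended by domestic banks to foreign borrowers 828.6; capital account: sale of embassy land to a foreign government 92.3, debt forgiveness received from foreign official creditors 250.5.)

-581.7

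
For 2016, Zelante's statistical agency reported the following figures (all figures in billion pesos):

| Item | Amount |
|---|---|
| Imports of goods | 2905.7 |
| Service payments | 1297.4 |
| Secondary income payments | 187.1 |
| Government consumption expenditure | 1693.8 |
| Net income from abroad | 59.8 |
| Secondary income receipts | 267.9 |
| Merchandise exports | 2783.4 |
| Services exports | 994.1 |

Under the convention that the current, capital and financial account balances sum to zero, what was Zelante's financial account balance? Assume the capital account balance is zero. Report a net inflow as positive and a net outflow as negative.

285.0

Goods balance = 2783.4 - 2905.7 = -122.3
Services balance = 994.1 - 1297.4 = -303.3
Trade balance (goods + services) = -122.3 + (-303.3) = -425.6
Net primary income = 59.8
Net secondary income = 267.9 - 187.1 = 80.8
Current account = -425.6 + 59.8 + 80.8 = -285.0
Financial account = -(-285.0) = 285.0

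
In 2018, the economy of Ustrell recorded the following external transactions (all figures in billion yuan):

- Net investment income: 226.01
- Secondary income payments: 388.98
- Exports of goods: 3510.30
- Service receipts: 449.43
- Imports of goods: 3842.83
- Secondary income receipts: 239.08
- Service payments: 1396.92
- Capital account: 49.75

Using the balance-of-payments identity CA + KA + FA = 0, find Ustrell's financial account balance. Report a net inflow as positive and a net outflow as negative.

Goods balance = 3510.30 - 3842.83 = -332.53
Services balance = 449.43 - 1396.92 = -947.49
Trade balance (goods + services) = -332.53 + (-947.49) = -1280.02
Net primary income = 226.01
Net secondary income = 239.08 - 388.98 = -149.90
Current account = -1280.02 + 226.01 + (-149.90) = -1203.91
Financial account = -(-1203.91 + 49.75) = 1154.16

1154.16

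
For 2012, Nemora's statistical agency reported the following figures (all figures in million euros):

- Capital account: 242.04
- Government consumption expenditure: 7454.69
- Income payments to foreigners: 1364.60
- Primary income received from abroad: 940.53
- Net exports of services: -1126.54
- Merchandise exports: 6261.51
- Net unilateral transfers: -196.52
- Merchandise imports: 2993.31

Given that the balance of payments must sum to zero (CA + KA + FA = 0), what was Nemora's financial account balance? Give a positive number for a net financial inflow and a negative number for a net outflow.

-1763.11

Goods balance = 6261.51 - 2993.31 = 3268.20
Services balance = -1126.54
Trade balance (goods + services) = 3268.20 + (-1126.54) = 2141.66
Net primary income = 940.53 - 1364.60 = -424.07
Net secondary income = -196.52
Current account = 2141.66 + (-424.07) + (-196.52) = 1521.07
Financial account = -(1521.07 + 242.04) = -1763.11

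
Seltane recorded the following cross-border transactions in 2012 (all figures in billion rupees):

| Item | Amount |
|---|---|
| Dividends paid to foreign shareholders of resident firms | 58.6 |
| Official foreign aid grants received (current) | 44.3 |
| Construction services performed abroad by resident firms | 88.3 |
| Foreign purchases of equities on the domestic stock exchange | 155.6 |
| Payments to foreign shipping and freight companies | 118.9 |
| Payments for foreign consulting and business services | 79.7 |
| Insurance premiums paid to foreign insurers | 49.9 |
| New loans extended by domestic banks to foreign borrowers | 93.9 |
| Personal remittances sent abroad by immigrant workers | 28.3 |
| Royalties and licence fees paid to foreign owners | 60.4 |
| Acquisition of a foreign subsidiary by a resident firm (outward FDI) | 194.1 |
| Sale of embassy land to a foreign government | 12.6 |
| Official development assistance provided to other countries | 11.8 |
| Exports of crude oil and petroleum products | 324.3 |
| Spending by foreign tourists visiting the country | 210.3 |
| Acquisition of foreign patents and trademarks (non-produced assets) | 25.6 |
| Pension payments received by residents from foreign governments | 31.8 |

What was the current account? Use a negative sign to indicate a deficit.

Goods: 324.3
Services: -49.9 - 60.4 + 88.3 + 210.3 - 79.7 - 118.9 = -10.3
Primary income: -58.6
Secondary income: 44.3 + 31.8 - 11.8 - 28.3 = 36.0
Current account = 324.3 + (-10.3) + (-58.6) + 36.0 = 291.4
(Excluded from the current account — financial account: foreign purchases of equities on the domestic stock exchange 155.6, new loans extended by domestic banks to foreign borrowers 93.9, acquisition of a foreign subsidiary by a resident firm (outward FDI) 194.1; capital account: sale of embassy land to a foreign government 12.6, acquisition of foreign patents and trademarks (non-produced assets) 25.6.)

291.4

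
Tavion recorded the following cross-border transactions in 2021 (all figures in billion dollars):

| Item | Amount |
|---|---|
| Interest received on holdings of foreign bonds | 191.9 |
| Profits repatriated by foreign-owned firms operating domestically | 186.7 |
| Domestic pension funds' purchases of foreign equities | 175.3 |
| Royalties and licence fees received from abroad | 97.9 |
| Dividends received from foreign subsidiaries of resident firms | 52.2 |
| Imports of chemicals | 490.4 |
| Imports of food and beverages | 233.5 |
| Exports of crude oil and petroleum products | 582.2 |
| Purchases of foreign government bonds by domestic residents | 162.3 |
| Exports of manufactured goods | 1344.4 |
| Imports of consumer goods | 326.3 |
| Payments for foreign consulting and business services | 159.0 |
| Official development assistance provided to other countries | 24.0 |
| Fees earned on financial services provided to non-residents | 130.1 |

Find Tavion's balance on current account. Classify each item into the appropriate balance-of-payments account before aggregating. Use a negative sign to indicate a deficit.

Goods: -326.3 - 233.5 + 582.2 + 1344.4 - 490.4 = 876.4
Services: 97.9 + 130.1 - 159.0 = 69.0
Primary income: 191.9 + 52.2 - 186.7 = 57.4
Secondary income: -24.0
Current account = 876.4 + 69.0 + 57.4 + (-24.0) = 978.8
(Excluded from the current account — financial account: domestic pension funds' purchases of foreign equities 175.3, purchases of foreign government bonds by domestic residents 162.3.)

978.8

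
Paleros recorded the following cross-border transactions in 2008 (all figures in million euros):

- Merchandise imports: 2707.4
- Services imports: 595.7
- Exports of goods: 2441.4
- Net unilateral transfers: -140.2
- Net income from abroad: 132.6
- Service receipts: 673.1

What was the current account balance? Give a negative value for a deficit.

-196.2

Goods balance = 2441.4 - 2707.4 = -266.0
Services balance = 673.1 - 595.7 = 77.4
Trade balance (goods + services) = -266.0 + 77.4 = -188.6
Net primary income = 132.6
Net secondary income = -140.2
Current account = -188.6 + 132.6 + (-140.2) = -196.2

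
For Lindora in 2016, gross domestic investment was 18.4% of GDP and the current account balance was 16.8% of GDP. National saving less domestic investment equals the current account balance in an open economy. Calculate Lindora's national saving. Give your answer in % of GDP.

S = I + CA = 18.4 + 16.8 = 35.2

35.2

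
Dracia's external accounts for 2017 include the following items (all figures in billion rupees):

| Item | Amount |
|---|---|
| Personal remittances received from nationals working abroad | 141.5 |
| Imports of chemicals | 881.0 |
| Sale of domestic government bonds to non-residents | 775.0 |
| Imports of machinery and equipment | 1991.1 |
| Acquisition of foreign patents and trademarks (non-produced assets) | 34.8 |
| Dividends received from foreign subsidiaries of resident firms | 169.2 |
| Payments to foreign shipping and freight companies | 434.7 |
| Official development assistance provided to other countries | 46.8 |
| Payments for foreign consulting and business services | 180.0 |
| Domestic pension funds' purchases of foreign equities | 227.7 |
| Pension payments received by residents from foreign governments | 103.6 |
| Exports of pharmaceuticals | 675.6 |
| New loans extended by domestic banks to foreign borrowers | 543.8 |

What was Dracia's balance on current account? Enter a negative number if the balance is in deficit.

Goods: -881.0 + 675.6 - 1991.1 = -2196.5
Services: -434.7 - 180.0 = -614.7
Primary income: 169.2
Secondary income: 103.6 - 46.8 + 141.5 = 198.3
Current account = (-2196.5) + (-614.7) + 169.2 + 198.3 = -2443.7
(Excluded from the current account — financial account: sale of domestic government bonds to non-residents 775.0, domestic pension funds' purchases of foreign equities 227.7, new loans extended by domestic banks to foreign borrowers 543.8; capital account: acquisition of foreign patents and trademarks (non-produced assets) 34.8.)

-2443.7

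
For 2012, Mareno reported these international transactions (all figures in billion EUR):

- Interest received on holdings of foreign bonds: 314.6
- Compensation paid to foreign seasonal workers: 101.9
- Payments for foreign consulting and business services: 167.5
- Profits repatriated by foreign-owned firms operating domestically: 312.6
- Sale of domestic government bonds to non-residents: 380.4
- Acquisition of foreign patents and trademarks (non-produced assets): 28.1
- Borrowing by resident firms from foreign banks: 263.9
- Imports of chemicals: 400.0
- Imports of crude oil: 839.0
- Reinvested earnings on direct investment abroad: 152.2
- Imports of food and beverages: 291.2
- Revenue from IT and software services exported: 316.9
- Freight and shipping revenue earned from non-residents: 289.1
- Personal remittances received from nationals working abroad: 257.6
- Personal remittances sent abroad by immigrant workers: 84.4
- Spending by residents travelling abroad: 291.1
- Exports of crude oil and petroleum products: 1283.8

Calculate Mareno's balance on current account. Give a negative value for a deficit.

126.5

Goods: -291.2 + 1283.8 - 400.0 - 839.0 = -246.4
Services: -291.1 + 316.9 + 289.1 - 167.5 = 147.4
Primary income: 314.6 - 312.6 - 101.9 + 152.2 = 52.3
Secondary income: -84.4 + 257.6 = 173.2
Current account = (-246.4) + 147.4 + 52.3 + 173.2 = 126.5
(Excluded from the current account — financial account: sale of domestic government bonds to non-residents 380.4, borrowing by resident firms from foreign banks 263.9; capital account: acquisition of foreign patents and trademarks (non-produced assets) 28.1.)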